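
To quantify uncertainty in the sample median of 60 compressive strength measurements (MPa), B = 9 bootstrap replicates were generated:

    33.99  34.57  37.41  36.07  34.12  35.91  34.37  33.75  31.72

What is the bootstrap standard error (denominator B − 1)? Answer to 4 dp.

SE* = 1.6362

Bootstrap SE is the standard deviation of the 9 replicate medians.
Mean of replicates: (33.99 + 34.57 + 37.41 + 36.07 + 34.12 + 35.91 + 34.37 + 33.75 + 31.72) / 9 = 311.91000 / 9 = 34.65667
Sum of squared deviations: (−0.66667)² + (−0.08667)² + (+2.75333)² + (+1.41333)² + (−0.53667)² + (+1.25333)² + (−0.28667)² + (−0.90667)² + (−2.93667)² = 21.41740
Variance = 21.41740 / 8 = 2.67717
SE* = √2.67717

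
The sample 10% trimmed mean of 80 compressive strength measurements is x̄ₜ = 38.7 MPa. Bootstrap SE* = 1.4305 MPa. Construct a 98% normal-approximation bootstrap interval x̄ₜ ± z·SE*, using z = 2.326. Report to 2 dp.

Margin = 2.326 × 1.4305 = 3.327
Interval: 38.7 ± 3.327

(35.37, 42.03)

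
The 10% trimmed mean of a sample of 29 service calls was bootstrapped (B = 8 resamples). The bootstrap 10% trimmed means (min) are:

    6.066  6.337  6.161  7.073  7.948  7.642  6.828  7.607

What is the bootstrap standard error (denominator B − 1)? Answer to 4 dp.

SE* = 0.7286

Bootstrap SE is the standard deviation of the 8 replicate 10% trimmed means.
Mean of replicates: (6.066 + 6.337 + 6.161 + 7.073 + 7.948 + 7.642 + 6.828 + 7.607) / 8 = 55.66200 / 8 = 6.95775
Sum of squared deviations: (−0.89175)² + (−0.62075)² + (−0.79675)² + (+0.11525)² + (+0.99025)² + (+0.68425)² + (−0.12975)² + (+0.64925)² = 3.71580
Variance = 3.71580 / 7 = 0.53083
SE* = √0.53083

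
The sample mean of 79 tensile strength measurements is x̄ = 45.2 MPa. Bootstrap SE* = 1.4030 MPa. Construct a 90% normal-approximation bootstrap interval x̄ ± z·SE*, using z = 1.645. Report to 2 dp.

Margin = 1.645 × 1.4030 = 2.308
Interval: 45.2 ± 2.308

(42.89, 47.51)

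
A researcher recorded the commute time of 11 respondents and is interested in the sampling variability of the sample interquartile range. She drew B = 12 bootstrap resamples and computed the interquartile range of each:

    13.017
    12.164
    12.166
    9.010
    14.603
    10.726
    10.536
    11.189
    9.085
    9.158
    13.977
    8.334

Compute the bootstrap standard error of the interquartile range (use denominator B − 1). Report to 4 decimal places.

SE* = 2.0618

Bootstrap SE is the standard deviation of the 12 replicate interquartile ranges.
Mean of replicates: (13.017 + 12.164 + 12.166 + 9.010 + 14.603 + 10.726 + 10.536 + 11.189 + 9.085 + 9.158 + 13.977 + 8.334) / 12 = 133.96500 / 12 = 11.16375
Sum of squared deviations: (+1.85325)² + (+1.00025)² + (+1.00225)² + (−2.15375)² + (+3.43925)² + (−0.43775)² + (−0.62775)² + (+0.02525)² + (−2.07875)² + (−2.00575)² + (+2.81325)² + (−2.82975)² = 46.75905
Variance = 46.75905 / 11 = 4.25082
SE* = √4.25082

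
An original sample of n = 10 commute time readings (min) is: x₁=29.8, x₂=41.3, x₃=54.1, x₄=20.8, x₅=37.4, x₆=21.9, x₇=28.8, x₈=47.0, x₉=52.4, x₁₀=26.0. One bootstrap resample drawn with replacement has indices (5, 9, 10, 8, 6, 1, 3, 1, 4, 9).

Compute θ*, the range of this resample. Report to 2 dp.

Resample values: 37.4, 52.4, 26.0, 47.0, 21.9, 29.8, 54.1, 29.8, 20.8, 52.4.
Range = 54.1 − 20.8 = 33.30

θ* = 33.30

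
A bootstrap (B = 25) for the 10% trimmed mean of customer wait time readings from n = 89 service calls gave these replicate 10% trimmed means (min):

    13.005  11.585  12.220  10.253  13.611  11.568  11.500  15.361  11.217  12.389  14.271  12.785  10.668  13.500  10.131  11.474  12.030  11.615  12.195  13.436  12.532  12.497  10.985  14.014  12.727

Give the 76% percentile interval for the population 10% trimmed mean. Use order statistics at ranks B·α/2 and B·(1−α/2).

Sorted replicates: 10.131, 10.253, 10.668, 10.985, 11.217, 11.474, 11.500, 11.568, 11.585, 11.615, 12.030, 12.195, 12.220, 12.389, 12.497, 12.532, 12.727, 12.785, 13.005, 13.436, 13.500, 13.611, 14.014, 14.271, 15.361
α = 0.24; lower rank = 25 × 0.120 = 3; upper rank = 25 × 0.880 = 22.
The 3rd smallest replicate is 10.668; the 22nd is 13.611.

(10.668, 13.611)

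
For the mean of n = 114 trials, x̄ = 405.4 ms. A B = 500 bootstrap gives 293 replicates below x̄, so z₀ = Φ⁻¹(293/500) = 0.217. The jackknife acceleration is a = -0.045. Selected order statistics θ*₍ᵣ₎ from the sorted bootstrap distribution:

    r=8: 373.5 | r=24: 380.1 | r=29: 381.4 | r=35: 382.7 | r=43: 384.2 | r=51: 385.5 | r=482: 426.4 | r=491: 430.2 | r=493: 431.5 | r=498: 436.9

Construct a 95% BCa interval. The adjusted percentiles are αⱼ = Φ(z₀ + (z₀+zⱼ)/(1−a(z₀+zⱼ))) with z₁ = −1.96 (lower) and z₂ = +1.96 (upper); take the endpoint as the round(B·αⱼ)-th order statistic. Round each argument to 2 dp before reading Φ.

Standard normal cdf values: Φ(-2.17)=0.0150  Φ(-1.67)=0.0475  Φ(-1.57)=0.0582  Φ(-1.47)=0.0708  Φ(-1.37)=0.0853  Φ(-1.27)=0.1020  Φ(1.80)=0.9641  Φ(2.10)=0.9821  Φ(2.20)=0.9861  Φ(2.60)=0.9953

(380.1, 431.5)

Lower: z₀ + z₁ = 0.217 + (-1.960) = -1.743; 1 − a(z₀+z₁) = 1 − (-0.045)(-1.743) = 0.9216; argument = 0.217 + (-1.743)/0.9216 = -1.6743 → -1.67.
α₁ = Φ(-1.67) = 0.0475; rank = round(500 × 0.0475) = 24; θ*₍24₎ = 380.1.
Upper: z₀ + z₂ = 2.177; 1 − a(z₀+z₂) = 1.0980; argument = 2.1998 → 2.20; α₂ = 0.9861; rank = 493; θ*₍493₎ = 431.5.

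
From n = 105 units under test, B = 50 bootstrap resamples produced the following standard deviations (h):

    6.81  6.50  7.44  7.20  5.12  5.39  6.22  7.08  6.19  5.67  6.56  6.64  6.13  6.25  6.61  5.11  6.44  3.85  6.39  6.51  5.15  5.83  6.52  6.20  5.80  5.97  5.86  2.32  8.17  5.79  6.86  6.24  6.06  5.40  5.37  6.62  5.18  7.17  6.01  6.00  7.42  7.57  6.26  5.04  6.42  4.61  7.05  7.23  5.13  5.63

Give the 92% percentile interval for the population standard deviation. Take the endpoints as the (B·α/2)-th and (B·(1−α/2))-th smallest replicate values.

(3.85, 7.44)

Sorted replicates: 2.32, 3.85, 4.61, 5.04, 5.11, 5.12, 5.13, 5.15, 5.18, 5.37, 5.39, 5.40, 5.63, 5.67, 5.79, 5.80, 5.83, 5.86, 5.97, 6.00, 6.01, 6.06, 6.13, 6.19, 6.20, 6.22, 6.24, 6.25, 6.26, 6.39, 6.42, 6.44, 6.50, 6.51, 6.52, 6.56, 6.61, 6.62, 6.64, 6.81, 6.86, 7.05, 7.08, 7.17, 7.20, 7.23, 7.42, 7.44, 7.57, 8.17
α = 0.08; lower rank = 50 × 0.040 = 2; upper rank = 50 × 0.960 = 48.
The 2nd smallest replicate is 3.85; the 48th is 7.44.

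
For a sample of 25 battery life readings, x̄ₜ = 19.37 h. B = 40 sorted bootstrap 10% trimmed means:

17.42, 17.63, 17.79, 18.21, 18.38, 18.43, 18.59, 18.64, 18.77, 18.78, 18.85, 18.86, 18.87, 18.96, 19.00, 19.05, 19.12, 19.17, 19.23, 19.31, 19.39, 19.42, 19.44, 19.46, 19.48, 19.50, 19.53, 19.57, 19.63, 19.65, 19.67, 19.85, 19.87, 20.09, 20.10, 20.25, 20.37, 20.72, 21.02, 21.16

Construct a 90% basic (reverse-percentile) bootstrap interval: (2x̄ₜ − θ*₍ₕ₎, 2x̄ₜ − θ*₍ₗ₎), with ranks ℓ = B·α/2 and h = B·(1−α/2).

(18.02, 21.11)

Percentile endpoints at ranks 2 and 38: θ*₍2₎ = 17.63, θ*₍38₎ = 20.72.
Basic interval reflects these around x̄ₜ:
  lower = 2 × 19.37 − 20.72 = 18.02
  upper = 2 × 19.37 − 17.63 = 21.11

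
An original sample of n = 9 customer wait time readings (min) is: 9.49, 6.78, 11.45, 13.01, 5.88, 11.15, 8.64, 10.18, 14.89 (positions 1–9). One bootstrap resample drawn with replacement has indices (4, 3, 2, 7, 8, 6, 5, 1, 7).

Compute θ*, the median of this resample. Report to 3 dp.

θ* = 9.490

Resample values: 13.01, 11.45, 6.78, 8.64, 10.18, 11.15, 5.88, 9.49, 8.64.
Sorted: 5.88, 6.78, 8.64, 8.64, 9.49, 10.18, 11.15, 11.45, 13.01
Median = middle value = 9.490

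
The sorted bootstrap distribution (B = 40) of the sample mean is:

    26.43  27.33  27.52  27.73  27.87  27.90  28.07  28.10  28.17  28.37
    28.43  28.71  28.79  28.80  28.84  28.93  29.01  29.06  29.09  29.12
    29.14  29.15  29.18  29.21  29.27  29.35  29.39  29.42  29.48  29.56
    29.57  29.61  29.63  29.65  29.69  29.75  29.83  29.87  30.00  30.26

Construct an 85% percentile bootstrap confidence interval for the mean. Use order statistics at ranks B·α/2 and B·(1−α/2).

(27.52, 29.83)

α = 0.15; lower rank = 40 × 0.075 = 3; upper rank = 40 × 0.925 = 37.
The 3rd smallest replicate is 27.52; the 37th is 29.83.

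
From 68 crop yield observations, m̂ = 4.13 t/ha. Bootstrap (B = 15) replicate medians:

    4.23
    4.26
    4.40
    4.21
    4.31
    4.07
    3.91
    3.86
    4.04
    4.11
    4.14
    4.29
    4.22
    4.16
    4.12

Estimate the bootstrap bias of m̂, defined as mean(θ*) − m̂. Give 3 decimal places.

bias = +0.025

mean(θ*) = (4.23 + 4.26 + 4.40 + 4.21 + 4.31 + 4.07 + 3.91 + 3.86 + 4.04 + 4.11 + 4.14 + 4.29 + 4.22 + 4.16 + 4.12) / 15 = 4.1553
bias = 4.1553 − 4.13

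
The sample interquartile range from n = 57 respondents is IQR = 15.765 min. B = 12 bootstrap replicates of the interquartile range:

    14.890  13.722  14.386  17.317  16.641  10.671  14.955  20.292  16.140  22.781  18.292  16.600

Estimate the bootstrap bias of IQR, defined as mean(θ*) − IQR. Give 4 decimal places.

bias = +0.6256

mean(θ*) = (14.890 + 13.722 + 14.386 + 17.317 + 16.641 + 10.671 + 14.955 + 20.292 + 16.140 + 22.781 + 18.292 + 16.600) / 12 = 16.39058
bias = 16.39058 − 15.765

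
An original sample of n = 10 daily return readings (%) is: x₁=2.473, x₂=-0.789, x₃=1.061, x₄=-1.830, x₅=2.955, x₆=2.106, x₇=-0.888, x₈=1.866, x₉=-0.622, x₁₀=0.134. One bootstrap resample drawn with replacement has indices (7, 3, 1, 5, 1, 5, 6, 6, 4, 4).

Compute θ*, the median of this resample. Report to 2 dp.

θ* = 2.11

Resample values: -0.888, 1.061, 2.473, 2.955, 2.473, 2.955, 2.106, 2.106, -1.830, -1.830.
Sorted: -1.830, -1.830, -0.888, 1.061, 2.106, 2.106, 2.473, 2.473, 2.955, 2.955
Median = average of the two middle values = 2.11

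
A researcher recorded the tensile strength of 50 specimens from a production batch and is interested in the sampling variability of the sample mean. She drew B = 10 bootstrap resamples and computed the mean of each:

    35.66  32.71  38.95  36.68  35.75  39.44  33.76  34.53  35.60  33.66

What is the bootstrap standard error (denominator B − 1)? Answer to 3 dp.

SE* = 2.205

Bootstrap SE is the standard deviation of the 10 replicate means.
Mean of replicates: (35.66 + 32.71 + 38.95 + 36.68 + 35.75 + 39.44 + 33.76 + 34.53 + 35.60 + 33.66) / 10 = 356.7400 / 10 = 35.6740
Sum of squared deviations: (−0.0140)² + (−2.9640)² + (+3.2760)² + (+1.0060)² + (+0.0760)² + (+3.7660)² + (−1.9140)² + (−1.1440)² + (−0.0740)² + (−2.0140)² = 43.7520
Variance = 43.7520 / 9 = 4.8613
SE* = √4.8613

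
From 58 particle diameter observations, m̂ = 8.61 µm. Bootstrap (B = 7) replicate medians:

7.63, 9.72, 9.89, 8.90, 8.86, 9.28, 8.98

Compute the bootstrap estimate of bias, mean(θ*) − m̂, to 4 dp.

mean(θ*) = (7.63 + 9.72 + 9.89 + 8.90 + 8.86 + 9.28 + 8.98) / 7 = 9.03714
bias = 9.03714 − 8.61

bias = +0.4271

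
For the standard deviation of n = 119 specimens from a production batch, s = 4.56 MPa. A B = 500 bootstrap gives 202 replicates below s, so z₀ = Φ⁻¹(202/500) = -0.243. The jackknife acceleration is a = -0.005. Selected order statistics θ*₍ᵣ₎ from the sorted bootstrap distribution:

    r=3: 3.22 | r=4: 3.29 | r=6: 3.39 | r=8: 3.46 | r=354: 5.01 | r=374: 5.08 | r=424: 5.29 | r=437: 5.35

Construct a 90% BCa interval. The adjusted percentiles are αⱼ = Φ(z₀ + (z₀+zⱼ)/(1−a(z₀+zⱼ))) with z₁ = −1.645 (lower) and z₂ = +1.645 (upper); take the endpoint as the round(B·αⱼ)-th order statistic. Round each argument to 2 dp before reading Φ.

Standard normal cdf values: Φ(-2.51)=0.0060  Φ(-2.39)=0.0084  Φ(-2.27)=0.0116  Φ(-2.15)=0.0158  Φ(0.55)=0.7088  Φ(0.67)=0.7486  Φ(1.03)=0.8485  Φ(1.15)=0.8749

Lower: z₀ + z₁ = -0.243 + (-1.645) = -1.888; 1 − a(z₀+z₁) = 1 − (-0.005)(-1.888) = 0.9906; argument = -0.243 + (-1.888)/0.9906 = -2.1490 → -2.15.
α₁ = Φ(-2.15) = 0.0158; rank = round(500 × 0.0158) = 8; θ*₍8₎ = 3.46.
Upper: z₀ + z₂ = 1.402; 1 − a(z₀+z₂) = 1.0070; argument = 1.1492 → 1.15; α₂ = 0.8749; rank = 437; θ*₍437₎ = 5.35.

(3.46, 5.35)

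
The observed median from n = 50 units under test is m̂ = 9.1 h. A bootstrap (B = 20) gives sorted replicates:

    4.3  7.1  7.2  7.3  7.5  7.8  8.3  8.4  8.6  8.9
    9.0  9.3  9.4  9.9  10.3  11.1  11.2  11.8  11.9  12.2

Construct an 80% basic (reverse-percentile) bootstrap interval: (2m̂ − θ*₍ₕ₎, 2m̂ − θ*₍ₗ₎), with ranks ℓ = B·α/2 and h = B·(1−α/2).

Percentile endpoints at ranks 2 and 18: θ*₍2₎ = 7.1, θ*₍18₎ = 11.8.
Basic interval reflects these around m̂:
  lower = 2 × 9.1 − 11.8 = 6.4
  upper = 2 × 9.1 − 7.1 = 11.1

(6.4, 11.1)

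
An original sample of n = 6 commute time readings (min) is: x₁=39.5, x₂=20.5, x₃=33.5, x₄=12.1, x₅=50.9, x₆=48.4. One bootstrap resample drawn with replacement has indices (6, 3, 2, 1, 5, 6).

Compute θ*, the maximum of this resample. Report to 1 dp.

θ* = 50.9

Resample values: 48.4, 33.5, 20.5, 39.5, 50.9, 48.4.
Maximum = 50.9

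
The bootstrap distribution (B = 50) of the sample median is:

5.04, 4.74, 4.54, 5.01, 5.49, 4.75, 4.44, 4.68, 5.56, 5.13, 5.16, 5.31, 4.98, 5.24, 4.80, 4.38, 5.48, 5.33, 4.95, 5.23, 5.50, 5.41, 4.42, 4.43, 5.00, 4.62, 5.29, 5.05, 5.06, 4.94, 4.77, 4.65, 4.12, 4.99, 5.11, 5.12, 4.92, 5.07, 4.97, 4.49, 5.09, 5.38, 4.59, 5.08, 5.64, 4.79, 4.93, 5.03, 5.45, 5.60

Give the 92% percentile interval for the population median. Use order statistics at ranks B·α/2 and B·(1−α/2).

(4.38, 5.56)

Sorted replicates: 4.12, 4.38, 4.42, 4.43, 4.44, 4.49, 4.54, 4.59, 4.62, 4.65, 4.68, 4.74, 4.75, 4.77, 4.79, 4.80, 4.92, 4.93, 4.94, 4.95, 4.97, 4.98, 4.99, 5.00, 5.01, 5.03, 5.04, 5.05, 5.06, 5.07, 5.08, 5.09, 5.11, 5.12, 5.13, 5.16, 5.23, 5.24, 5.29, 5.31, 5.33, 5.38, 5.41, 5.45, 5.48, 5.49, 5.50, 5.56, 5.60, 5.64
α = 0.08; lower rank = 50 × 0.040 = 2; upper rank = 50 × 0.960 = 48.
The 2nd smallest replicate is 4.38; the 48th is 5.56.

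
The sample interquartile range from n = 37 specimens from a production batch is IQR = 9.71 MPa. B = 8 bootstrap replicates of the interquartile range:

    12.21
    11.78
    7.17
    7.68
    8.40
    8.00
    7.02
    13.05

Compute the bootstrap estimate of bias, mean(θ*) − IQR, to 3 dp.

bias = −0.296

mean(θ*) = (12.21 + 11.78 + 7.17 + 7.68 + 8.40 + 8.00 + 7.02 + 13.05) / 8 = 9.4138
bias = 9.4138 − 9.71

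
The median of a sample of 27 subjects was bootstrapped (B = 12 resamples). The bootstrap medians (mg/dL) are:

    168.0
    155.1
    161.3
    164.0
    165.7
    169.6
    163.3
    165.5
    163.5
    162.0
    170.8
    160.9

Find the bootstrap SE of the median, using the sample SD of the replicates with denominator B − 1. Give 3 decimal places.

SE* = 4.257

Bootstrap SE is the standard deviation of the 12 replicate medians.
Mean of replicates: (168.0 + 155.1 + 161.3 + 164.0 + 165.7 + 169.6 + 163.3 + 165.5 + 163.5 + 162.0 + 170.8 + 160.9) / 12 = 1969.7000 / 12 = 164.1417
Sum of squared deviations: (+3.8583)² + (−9.0417)² + (−2.8417)² + (−0.1417)² + (+1.5583)² + (+5.4583)² + (−0.8417)² + (+1.3583)² + (−0.6417)² + (−2.1417)² + (+6.6583)² + (−3.2417)² = 199.3492
Variance = 199.3492 / 11 = 18.1227
SE* = √18.1227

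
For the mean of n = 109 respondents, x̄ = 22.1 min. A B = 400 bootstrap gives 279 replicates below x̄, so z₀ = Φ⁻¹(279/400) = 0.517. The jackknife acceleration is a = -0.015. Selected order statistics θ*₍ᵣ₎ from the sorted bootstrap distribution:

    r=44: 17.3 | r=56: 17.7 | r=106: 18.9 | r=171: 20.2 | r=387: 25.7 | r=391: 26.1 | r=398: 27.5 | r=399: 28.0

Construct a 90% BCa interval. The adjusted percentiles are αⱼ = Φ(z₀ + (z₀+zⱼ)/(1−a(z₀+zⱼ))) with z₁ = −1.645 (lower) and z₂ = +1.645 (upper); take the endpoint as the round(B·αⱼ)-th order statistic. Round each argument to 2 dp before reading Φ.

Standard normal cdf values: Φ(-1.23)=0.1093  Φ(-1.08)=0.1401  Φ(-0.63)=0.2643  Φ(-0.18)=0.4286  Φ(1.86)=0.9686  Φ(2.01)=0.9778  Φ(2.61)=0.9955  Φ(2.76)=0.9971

(18.9, 27.5)

Lower: z₀ + z₁ = 0.517 + (-1.645) = -1.128; 1 − a(z₀+z₁) = 1 − (-0.015)(-1.128) = 0.9831; argument = 0.517 + (-1.128)/0.9831 = -0.6304 → -0.63.
α₁ = Φ(-0.63) = 0.2643; rank = round(400 × 0.2643) = 106; θ*₍106₎ = 18.9.
Upper: z₀ + z₂ = 2.162; 1 − a(z₀+z₂) = 1.0324; argument = 2.6111 → 2.61; α₂ = 0.9955; rank = 398; θ*₍398₎ = 27.5.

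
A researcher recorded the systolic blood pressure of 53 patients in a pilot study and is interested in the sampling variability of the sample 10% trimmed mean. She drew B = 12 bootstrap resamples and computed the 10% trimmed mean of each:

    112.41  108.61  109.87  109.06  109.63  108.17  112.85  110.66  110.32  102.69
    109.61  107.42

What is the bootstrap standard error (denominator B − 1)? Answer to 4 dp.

SE* = 2.6064

Bootstrap SE is the standard deviation of the 12 replicate 10% trimmed means.
Mean of replicates: (112.41 + 108.61 + 109.87 + 109.06 + 109.63 + 108.17 + 112.85 + 110.66 + 110.32 + 102.69 + 109.61 + 107.42) / 12 = 1311.30000 / 12 = 109.27500
Sum of squared deviations: (+3.13500)² + (−0.66500)² + (+0.59500)² + (−0.21500)² + (+0.35500)² + (−1.10500)² + (+3.57500)² + (+1.38500)² + (+1.04500)² + (−6.58500)² + (+0.33500)² + (−1.85500)² = 74.72410
Variance = 74.72410 / 11 = 6.79310
SE* = √6.79310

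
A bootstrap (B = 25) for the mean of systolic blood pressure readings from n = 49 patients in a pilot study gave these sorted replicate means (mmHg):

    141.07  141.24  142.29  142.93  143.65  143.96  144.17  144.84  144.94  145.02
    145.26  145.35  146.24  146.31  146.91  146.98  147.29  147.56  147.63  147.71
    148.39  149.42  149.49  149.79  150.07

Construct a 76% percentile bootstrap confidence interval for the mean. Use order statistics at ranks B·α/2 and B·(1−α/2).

(142.29, 149.42)

α = 0.24; lower rank = 25 × 0.120 = 3; upper rank = 25 × 0.880 = 22.
The 3rd smallest replicate is 142.29; the 22nd is 149.42.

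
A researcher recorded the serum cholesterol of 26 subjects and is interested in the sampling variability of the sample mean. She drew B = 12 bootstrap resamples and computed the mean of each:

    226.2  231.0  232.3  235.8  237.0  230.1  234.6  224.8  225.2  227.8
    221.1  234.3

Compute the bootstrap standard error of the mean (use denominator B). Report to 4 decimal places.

SE* = 4.8059

Bootstrap SE is the standard deviation of the 12 replicate means.
Mean of replicates: (226.2 + 231.0 + 232.3 + 235.8 + 237.0 + 230.1 + 234.6 + 224.8 + 225.2 + 227.8 + 221.1 + 234.3) / 12 = 2760.20000 / 12 = 230.01667
Sum of squared deviations: (−3.81667)² + (+0.98333)² + (+2.28333)² + (+5.78333)² + (+6.98333)² + (+0.08333)² + (+4.58333)² + (−5.21667)² + (−4.81667)² + (−2.21667)² + (−8.91667)² + (+4.28333)² = 277.15667
Variance = 277.15667 / 12 = 23.09639
SE* = √23.09639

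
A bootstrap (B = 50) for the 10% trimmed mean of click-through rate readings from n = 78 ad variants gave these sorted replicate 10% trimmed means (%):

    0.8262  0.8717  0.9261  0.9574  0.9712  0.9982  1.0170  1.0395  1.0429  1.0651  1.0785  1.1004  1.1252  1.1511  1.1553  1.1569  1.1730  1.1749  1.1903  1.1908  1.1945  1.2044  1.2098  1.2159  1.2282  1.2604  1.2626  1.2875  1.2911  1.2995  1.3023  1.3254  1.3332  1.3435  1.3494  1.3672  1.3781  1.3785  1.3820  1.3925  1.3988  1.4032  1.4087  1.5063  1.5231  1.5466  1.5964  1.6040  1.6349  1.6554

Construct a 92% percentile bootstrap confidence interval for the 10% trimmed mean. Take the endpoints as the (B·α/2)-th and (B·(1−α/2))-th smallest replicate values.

(0.8717, 1.6040)

α = 0.08; lower rank = 50 × 0.040 = 2; upper rank = 50 × 0.960 = 48.
The 2nd smallest replicate is 0.8717; the 48th is 1.6040.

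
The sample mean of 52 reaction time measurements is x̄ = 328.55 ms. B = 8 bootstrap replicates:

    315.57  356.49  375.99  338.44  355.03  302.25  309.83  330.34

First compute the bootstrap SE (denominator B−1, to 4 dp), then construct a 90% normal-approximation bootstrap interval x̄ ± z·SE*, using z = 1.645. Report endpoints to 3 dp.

(286.114, 370.986)

Mean of replicates = 335.4925; sum of squared deviations = 4658.4262; SE* = √(4658.4262/7) = 25.7971
Margin = 1.645 × 25.7971 = 42.4362
Interval: 328.55 ± 42.4362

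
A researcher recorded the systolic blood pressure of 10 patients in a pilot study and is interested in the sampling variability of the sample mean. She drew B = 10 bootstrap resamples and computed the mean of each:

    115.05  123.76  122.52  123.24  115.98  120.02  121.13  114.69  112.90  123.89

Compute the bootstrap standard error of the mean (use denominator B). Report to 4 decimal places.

Bootstrap SE is the standard deviation of the 10 replicate means.
Mean of replicates: (115.05 + 123.76 + 122.52 + 123.24 + 115.98 + 120.02 + 121.13 + 114.69 + 112.90 + 123.89) / 10 = 1193.18000 / 10 = 119.31800
Sum of squared deviations: (−4.26800)² + (+4.44200)² + (+3.20200)² + (+3.92200)² + (−3.33800)² + (+0.70200)² + (+1.81200)² + (−4.62800)² + (−6.41800)² + (+4.57200)² = 162.01276
Variance = 162.01276 / 10 = 16.20128
SE* = √16.20128

SE* = 4.0251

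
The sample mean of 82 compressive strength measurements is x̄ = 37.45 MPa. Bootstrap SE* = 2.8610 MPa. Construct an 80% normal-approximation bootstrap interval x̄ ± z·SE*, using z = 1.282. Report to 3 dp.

Margin = 1.282 × 2.8610 = 3.6678
Interval: 37.45 ± 3.6678

(33.782, 41.118)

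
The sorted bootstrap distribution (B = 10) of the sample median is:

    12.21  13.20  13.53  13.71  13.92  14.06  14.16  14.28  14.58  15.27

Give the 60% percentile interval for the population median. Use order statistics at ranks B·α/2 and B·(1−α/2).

(13.20, 14.28)

α = 0.40; lower rank = 10 × 0.200 = 2; upper rank = 10 × 0.800 = 8.
The 2nd smallest replicate is 13.20; the 8th is 14.28.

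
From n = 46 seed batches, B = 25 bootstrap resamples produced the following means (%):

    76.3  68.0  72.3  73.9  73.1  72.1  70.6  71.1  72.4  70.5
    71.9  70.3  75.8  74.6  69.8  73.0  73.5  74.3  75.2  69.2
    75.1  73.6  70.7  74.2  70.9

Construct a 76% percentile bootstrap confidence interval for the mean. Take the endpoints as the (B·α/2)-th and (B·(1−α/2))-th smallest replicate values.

(69.8, 75.1)

Sorted replicates: 68.0, 69.2, 69.8, 70.3, 70.5, 70.6, 70.7, 70.9, 71.1, 71.9, 72.1, 72.3, 72.4, 73.0, 73.1, 73.5, 73.6, 73.9, 74.2, 74.3, 74.6, 75.1, 75.2, 75.8, 76.3
α = 0.24; lower rank = 25 × 0.120 = 3; upper rank = 25 × 0.880 = 22.
The 3rd smallest replicate is 69.8; the 22nd is 75.1.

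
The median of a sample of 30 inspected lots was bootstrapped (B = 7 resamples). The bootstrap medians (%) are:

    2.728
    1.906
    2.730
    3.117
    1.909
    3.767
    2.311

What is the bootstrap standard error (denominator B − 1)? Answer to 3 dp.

Bootstrap SE is the standard deviation of the 7 replicate medians.
Mean of replicates: (2.728 + 1.906 + 2.730 + 3.117 + 1.909 + 3.767 + 2.311) / 7 = 18.4680 / 7 = 2.6383
Sum of squared deviations: (+0.0897)² + (−0.7323)² + (+0.0917)² + (+0.4787)² + (−0.7293)² + (+1.1287)² + (−0.3273)² = 2.6948
Variance = 2.6948 / 6 = 0.4491
SE* = √0.4491

SE* = 0.670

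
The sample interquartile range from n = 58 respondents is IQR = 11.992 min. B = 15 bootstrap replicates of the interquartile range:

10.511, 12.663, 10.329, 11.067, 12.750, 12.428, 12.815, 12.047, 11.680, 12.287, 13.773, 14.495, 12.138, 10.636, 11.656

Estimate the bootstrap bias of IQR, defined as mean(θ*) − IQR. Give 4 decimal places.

mean(θ*) = (10.511 + 12.663 + 10.329 + 11.067 + 12.750 + 12.428 + 12.815 + 12.047 + 11.680 + 12.287 + 13.773 + 14.495 + 12.138 + 10.636 + 11.656) / 15 = 12.08500
bias = 12.08500 − 11.992

bias = +0.0930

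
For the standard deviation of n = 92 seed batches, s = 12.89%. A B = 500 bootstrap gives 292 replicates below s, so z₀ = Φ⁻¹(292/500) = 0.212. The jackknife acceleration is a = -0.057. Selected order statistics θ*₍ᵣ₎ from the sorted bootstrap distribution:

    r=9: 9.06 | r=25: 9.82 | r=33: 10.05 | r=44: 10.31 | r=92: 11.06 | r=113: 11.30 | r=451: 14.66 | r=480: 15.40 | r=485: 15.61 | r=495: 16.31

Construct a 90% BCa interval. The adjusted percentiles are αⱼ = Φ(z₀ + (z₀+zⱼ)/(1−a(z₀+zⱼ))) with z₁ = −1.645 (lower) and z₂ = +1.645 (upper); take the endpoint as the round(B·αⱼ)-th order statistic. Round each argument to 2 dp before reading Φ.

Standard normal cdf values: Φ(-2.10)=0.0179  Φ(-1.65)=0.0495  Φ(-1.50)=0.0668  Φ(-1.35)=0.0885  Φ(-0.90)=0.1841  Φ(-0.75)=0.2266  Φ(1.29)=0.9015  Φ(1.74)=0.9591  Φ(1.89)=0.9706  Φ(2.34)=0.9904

Lower: z₀ + z₁ = 0.212 + (-1.645) = -1.433; 1 − a(z₀+z₁) = 1 − (-0.057)(-1.433) = 0.9183; argument = 0.212 + (-1.433)/0.9183 = -1.3485 → -1.35.
α₁ = Φ(-1.35) = 0.0885; rank = round(500 × 0.0885) = 44; θ*₍44₎ = 10.31.
Upper: z₀ + z₂ = 1.857; 1 − a(z₀+z₂) = 1.1058; argument = 1.8913 → 1.89; α₂ = 0.9706; rank = 485; θ*₍485₎ = 15.61.

(10.31, 15.61)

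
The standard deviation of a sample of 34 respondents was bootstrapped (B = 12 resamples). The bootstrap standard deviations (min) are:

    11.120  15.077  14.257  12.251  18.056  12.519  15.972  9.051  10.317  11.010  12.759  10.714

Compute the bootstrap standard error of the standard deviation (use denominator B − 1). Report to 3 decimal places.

SE* = 2.628

Bootstrap SE is the standard deviation of the 12 replicate standard deviations.
Mean of replicates: (11.120 + 15.077 + 14.257 + 12.251 + 18.056 + 12.519 + 15.972 + 9.051 + 10.317 + 11.010 + 12.759 + 10.714) / 12 = 153.1030 / 12 = 12.7586
Sum of squared deviations: (−1.6386)² + (+2.3184)² + (+1.4984)² + (−0.5076)² + (+5.2974)² + (−0.2396)² + (+3.2134)² + (−3.7076)² + (−2.4416)² + (−1.7486)² + (+0.0004)² + (−2.0446)² = 75.9543
Variance = 75.9543 / 11 = 6.9049
SE* = √6.9049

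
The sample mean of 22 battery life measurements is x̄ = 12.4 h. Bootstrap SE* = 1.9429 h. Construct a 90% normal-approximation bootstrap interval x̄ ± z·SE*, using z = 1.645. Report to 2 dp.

(9.20, 15.60)

Margin = 1.645 × 1.9429 = 3.196
Interval: 12.4 ± 3.196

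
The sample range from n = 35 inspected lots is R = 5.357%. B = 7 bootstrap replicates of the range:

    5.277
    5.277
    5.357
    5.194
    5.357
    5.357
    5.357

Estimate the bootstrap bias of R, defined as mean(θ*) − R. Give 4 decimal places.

bias = −0.0461

mean(θ*) = (5.277 + 5.277 + 5.357 + 5.194 + 5.357 + 5.357 + 5.357) / 7 = 5.31086
bias = 5.31086 − 5.357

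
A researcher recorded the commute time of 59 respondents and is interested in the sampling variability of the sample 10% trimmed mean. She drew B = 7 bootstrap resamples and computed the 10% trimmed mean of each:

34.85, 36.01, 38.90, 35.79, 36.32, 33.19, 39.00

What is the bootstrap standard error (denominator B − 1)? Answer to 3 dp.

Bootstrap SE is the standard deviation of the 7 replicate 10% trimmed means.
Mean of replicates: (34.85 + 36.01 + 38.90 + 35.79 + 36.32 + 33.19 + 39.00) / 7 = 254.0600 / 7 = 36.2943
Sum of squared deviations: (−1.4443)² + (−0.2843)² + (+2.6057)² + (−0.5043)² + (+0.0257)² + (−3.1043)² + (+2.7057)² = 26.1690
Variance = 26.1690 / 6 = 4.3615
SE* = √4.3615

SE* = 2.088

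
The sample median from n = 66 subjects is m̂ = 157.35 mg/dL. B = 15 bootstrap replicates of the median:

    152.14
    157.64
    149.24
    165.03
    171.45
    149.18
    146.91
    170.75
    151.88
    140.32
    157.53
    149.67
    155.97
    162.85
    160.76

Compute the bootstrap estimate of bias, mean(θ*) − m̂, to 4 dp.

mean(θ*) = (152.14 + 157.64 + 149.24 + 165.03 + 171.45 + 149.18 + 146.91 + 170.75 + 151.88 + 140.32 + 157.53 + 149.67 + 155.97 + 162.85 + 160.76) / 15 = 156.08800
bias = 156.08800 − 157.35

bias = −1.2620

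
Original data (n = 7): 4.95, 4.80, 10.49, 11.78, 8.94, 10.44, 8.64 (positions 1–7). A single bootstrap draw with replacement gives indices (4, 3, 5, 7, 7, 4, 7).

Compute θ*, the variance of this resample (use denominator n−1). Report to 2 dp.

Resample values: 11.78, 10.49, 8.94, 8.64, 8.64, 11.78, 8.64.
Mean = 9.8443; sum of squared deviations = 13.0796
s² = 13.0796 / 6 = 2.1799

θ* = 2.18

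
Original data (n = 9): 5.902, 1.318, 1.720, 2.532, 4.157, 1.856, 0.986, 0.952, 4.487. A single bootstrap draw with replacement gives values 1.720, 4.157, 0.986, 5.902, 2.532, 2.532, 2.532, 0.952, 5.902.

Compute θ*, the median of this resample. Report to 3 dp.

θ* = 2.532

Sorted: 0.952, 0.986, 1.720, 2.532, 2.532, 2.532, 4.157, 5.902, 5.902
Median = middle value = 2.532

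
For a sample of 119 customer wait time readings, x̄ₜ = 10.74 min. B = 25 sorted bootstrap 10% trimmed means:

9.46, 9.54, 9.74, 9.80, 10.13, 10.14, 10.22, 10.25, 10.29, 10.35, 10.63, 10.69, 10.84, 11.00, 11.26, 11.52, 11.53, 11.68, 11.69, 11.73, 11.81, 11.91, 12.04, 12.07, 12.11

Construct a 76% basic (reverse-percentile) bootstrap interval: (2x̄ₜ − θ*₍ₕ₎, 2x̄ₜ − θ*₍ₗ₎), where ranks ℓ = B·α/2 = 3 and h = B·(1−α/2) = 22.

Percentile endpoints at ranks 3 and 22: θ*₍3₎ = 9.74, θ*₍22₎ = 11.91.
Basic interval reflects these around x̄ₜ:
  lower = 2 × 10.74 − 11.91 = 9.57
  upper = 2 × 10.74 − 9.74 = 11.74

(9.57, 11.74)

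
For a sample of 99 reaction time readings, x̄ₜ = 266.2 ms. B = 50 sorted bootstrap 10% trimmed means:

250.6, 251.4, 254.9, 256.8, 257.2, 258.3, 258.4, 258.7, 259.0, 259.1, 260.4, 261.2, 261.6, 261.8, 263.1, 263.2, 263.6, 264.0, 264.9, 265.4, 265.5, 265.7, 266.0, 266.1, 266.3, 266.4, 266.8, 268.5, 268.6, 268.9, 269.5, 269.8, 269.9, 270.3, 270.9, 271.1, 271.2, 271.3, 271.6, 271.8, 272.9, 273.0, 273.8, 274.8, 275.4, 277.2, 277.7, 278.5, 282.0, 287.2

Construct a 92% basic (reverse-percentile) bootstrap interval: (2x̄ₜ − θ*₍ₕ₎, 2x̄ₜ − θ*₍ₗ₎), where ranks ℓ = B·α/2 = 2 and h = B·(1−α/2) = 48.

Percentile endpoints at ranks 2 and 48: θ*₍2₎ = 251.4, θ*₍48₎ = 278.5.
Basic interval reflects these around x̄ₜ:
  lower = 2 × 266.2 − 278.5 = 253.9
  upper = 2 × 266.2 − 251.4 = 281.0

(253.9, 281.0)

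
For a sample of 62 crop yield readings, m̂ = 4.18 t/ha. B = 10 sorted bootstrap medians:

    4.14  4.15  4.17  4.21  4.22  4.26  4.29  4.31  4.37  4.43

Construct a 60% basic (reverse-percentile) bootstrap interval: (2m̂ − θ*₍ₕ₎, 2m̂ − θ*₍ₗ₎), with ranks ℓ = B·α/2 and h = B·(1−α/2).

Percentile endpoints at ranks 2 and 8: θ*₍2₎ = 4.15, θ*₍8₎ = 4.31.
Basic interval reflects these around m̂:
  lower = 2 × 4.18 − 4.31 = 4.05
  upper = 2 × 4.18 − 4.15 = 4.21

(4.05, 4.21)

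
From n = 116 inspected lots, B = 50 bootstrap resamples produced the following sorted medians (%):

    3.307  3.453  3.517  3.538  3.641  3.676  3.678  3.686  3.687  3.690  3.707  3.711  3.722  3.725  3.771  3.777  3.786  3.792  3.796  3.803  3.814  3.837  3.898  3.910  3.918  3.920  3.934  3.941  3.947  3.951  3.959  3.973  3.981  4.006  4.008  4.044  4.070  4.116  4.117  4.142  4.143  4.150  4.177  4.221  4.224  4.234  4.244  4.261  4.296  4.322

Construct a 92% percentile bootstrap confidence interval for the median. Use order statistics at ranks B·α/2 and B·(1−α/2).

(3.453, 4.261)

α = 0.08; lower rank = 50 × 0.040 = 2; upper rank = 50 × 0.960 = 48.
The 2nd smallest replicate is 3.453; the 48th is 4.261.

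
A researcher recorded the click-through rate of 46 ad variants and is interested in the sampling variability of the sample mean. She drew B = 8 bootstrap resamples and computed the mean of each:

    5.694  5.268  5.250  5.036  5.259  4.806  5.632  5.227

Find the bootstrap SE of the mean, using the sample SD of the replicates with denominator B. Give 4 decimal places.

Bootstrap SE is the standard deviation of the 8 replicate means.
Mean of replicates: (5.694 + 5.268 + 5.250 + 5.036 + 5.259 + 4.806 + 5.632 + 5.227) / 8 = 42.17200 / 8 = 5.27150
Sum of squared deviations: (+0.42250)² + (−0.00350)² + (−0.02150)² + (−0.23550)² + (−0.01250)² + (−0.46550)² + (+0.36050)² + (−0.04450)² = 0.58323
Variance = 0.58323 / 8 = 0.07290
SE* = √0.07290

SE* = 0.2700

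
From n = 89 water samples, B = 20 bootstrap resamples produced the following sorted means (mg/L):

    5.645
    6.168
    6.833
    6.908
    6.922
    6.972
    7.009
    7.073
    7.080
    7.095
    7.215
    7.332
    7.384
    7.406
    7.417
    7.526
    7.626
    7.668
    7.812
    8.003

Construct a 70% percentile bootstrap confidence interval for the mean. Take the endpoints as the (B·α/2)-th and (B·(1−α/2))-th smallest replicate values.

(6.833, 7.626)

α = 0.30; lower rank = 20 × 0.150 = 3; upper rank = 20 × 0.850 = 17.
The 3rd smallest replicate is 6.833; the 17th is 7.626.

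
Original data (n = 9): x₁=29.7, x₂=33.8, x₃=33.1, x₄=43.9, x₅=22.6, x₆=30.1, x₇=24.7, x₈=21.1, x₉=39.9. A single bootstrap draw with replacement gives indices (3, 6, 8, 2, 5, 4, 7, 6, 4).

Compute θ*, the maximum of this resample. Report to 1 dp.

θ* = 43.9

Resample values: 33.1, 30.1, 21.1, 33.8, 22.6, 43.9, 24.7, 30.1, 43.9.
Maximum = 43.9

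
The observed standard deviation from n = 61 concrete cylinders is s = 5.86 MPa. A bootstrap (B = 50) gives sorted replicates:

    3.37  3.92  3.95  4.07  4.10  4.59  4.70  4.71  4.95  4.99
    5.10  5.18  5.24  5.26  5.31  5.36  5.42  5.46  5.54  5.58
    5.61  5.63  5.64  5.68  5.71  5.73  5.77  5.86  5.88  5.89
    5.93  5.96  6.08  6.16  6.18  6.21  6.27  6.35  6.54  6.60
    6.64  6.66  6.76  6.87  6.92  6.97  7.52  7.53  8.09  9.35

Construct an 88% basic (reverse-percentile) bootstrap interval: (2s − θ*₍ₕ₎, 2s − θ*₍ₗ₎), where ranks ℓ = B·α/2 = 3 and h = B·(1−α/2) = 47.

(4.20, 7.77)

Percentile endpoints at ranks 3 and 47: θ*₍3₎ = 3.95, θ*₍47₎ = 7.52.
Basic interval reflects these around s:
  lower = 2 × 5.86 − 7.52 = 4.20
  upper = 2 × 5.86 − 3.95 = 7.77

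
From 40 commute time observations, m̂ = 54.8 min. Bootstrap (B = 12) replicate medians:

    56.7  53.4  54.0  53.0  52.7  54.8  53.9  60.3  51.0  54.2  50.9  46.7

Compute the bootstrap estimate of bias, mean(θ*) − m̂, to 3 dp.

mean(θ*) = (56.7 + 53.4 + 54.0 + 53.0 + 52.7 + 54.8 + 53.9 + 60.3 + 51.0 + 54.2 + 50.9 + 46.7) / 12 = 53.4667
bias = 53.4667 − 54.8

bias = −1.333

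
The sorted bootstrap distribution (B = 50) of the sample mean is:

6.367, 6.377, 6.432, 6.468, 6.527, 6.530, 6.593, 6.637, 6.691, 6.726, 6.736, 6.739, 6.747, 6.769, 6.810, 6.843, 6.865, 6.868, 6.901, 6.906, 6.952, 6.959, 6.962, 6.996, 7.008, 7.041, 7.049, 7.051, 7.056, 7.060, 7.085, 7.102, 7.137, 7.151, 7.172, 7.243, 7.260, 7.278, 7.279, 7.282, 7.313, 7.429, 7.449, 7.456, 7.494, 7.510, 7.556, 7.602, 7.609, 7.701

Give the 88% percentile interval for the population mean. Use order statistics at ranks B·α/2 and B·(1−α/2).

α = 0.12; lower rank = 50 × 0.060 = 3; upper rank = 50 × 0.940 = 47.
The 3rd smallest replicate is 6.432; the 47th is 7.556.

(6.432, 7.556)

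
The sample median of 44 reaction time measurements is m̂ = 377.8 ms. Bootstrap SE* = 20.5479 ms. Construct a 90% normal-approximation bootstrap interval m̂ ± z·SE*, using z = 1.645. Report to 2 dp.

Margin = 1.645 × 20.5479 = 33.801
Interval: 377.8 ± 33.801

(344.00, 411.60)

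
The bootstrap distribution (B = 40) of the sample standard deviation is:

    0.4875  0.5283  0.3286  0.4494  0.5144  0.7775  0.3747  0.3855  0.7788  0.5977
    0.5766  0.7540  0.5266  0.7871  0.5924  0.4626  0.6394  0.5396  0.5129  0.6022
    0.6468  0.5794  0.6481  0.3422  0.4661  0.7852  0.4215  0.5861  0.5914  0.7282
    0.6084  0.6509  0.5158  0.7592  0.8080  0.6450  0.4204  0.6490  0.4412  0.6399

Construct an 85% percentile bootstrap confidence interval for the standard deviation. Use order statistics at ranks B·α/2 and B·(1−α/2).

Sorted replicates: 0.3286, 0.3422, 0.3747, 0.3855, 0.4204, 0.4215, 0.4412, 0.4494, 0.4626, 0.4661, 0.4875, 0.5129, 0.5144, 0.5158, 0.5266, 0.5283, 0.5396, 0.5766, 0.5794, 0.5861, 0.5914, 0.5924, 0.5977, 0.6022, 0.6084, 0.6394, 0.6399, 0.6450, 0.6468, 0.6481, 0.6490, 0.6509, 0.7282, 0.7540, 0.7592, 0.7775, 0.7788, 0.7852, 0.7871, 0.8080
α = 0.15; lower rank = 40 × 0.075 = 3; upper rank = 40 × 0.925 = 37.
The 3rd smallest replicate is 0.3747; the 37th is 0.7788.

(0.3747, 0.7788)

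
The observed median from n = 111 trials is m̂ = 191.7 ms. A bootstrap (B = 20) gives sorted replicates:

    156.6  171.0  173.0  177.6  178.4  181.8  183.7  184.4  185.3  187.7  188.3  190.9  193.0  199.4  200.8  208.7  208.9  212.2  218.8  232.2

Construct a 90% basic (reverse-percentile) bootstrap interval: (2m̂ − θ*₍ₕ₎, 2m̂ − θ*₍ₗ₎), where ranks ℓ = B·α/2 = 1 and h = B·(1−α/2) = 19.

Percentile endpoints at ranks 1 and 19: θ*₍1₎ = 156.6, θ*₍19₎ = 218.8.
Basic interval reflects these around m̂:
  lower = 2 × 191.7 − 218.8 = 164.6
  upper = 2 × 191.7 − 156.6 = 226.8

(164.6, 226.8)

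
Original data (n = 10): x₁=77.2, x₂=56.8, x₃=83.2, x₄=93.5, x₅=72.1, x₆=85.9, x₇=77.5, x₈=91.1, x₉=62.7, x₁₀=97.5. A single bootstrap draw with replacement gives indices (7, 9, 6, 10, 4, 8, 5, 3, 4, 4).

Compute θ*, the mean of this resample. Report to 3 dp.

Resample values: 77.5, 62.7, 85.9, 97.5, 93.5, 91.1, 72.1, 83.2, 93.5, 93.5.
Mean = (77.5 + 62.7 + 85.9 + 97.5 + 93.5 + 91.1 + 72.1 + 83.2 + 93.5 + 93.5) / 10 = 850.50 / 10 = 85.050

θ* = 85.050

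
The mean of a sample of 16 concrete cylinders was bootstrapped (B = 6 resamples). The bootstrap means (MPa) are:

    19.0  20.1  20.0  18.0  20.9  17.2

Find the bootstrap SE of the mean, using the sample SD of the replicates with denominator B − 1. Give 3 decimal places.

SE* = 1.401

Bootstrap SE is the standard deviation of the 6 replicate means.
Mean of replicates: (19.0 + 20.1 + 20.0 + 18.0 + 20.9 + 17.2) / 6 = 115.2000 / 6 = 19.2000
Sum of squared deviations: (−0.2000)² + (+0.9000)² + (+0.8000)² + (−1.2000)² + (+1.7000)² + (−2.0000)² = 9.8200
Variance = 9.8200 / 5 = 1.9640
SE* = √1.9640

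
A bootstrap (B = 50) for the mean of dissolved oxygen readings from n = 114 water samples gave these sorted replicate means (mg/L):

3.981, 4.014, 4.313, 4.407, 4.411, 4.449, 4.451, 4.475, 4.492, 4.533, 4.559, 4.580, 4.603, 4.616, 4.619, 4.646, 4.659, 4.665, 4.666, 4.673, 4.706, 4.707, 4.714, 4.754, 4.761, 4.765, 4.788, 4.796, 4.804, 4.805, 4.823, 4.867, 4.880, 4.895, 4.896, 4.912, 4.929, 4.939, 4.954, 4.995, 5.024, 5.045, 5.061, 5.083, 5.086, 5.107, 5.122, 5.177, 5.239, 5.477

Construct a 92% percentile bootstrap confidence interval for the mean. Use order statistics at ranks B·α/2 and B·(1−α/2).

α = 0.08; lower rank = 50 × 0.040 = 2; upper rank = 50 × 0.960 = 48.
The 2nd smallest replicate is 4.014; the 48th is 5.177.

(4.014, 5.177)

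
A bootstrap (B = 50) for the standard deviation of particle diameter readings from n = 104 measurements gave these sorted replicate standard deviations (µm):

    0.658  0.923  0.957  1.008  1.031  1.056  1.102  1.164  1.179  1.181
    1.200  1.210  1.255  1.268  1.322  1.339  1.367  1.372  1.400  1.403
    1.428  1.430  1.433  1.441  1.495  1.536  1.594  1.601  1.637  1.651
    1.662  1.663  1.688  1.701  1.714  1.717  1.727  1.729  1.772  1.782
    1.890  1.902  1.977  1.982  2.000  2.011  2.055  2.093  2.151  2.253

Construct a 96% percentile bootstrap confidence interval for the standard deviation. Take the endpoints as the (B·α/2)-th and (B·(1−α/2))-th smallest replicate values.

(0.658, 2.151)

α = 0.04; lower rank = 50 × 0.020 = 1; upper rank = 50 × 0.980 = 49.
The 1st smallest replicate is 0.658; the 49th is 2.151.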